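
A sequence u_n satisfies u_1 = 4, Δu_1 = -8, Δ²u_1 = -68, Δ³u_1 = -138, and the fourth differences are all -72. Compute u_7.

-4904

Build the table forward from the leading diagonal:
D4: -72  -72  -72  -72  -72  -72  -72
D3: -138  -210  -282  -354  -426  -498  -570
D2: -68  -206  -416  -698  -1052  -1478  -1976
D1: -8  -76  -282  -698  -1396  -2448  -3926
u: 4  -4  -80  -362  -1060  -2456  -4904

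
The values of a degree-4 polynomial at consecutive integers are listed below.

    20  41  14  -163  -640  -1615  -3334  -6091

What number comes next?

Δ: 21, -27, -177, -477, -975, -1719, -2757
Δ²: -48, -150, -300, -498, -744, -1038
Δ³: -102, -150, -198, -246, -294
Δ⁴: -48, -48, -48, -48
The fourth differences are constant (-48).
-294 − 48 = -342;  -1038 − 342 = -1380;  -2757 − 1380 = -4137;  -6091 − 4137 = -10228

-10228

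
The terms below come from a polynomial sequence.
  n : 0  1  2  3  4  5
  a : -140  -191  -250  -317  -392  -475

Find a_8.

-772

First differences: -51, -59, -67, -75, -83
Second differences: -8, -8, -8, -8
The second differences are constant (-8).
-83 − 8 = -91;  -475 − 91 = -566
-91 − 8 = -99;  -566 − 99 = -665
-99 − 8 = -107;  -665 − 107 = -772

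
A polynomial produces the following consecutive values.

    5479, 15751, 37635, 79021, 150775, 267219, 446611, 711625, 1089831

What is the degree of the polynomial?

Δ: 10272, 21884, 41386, 71754, 116444, 179392, 265014, 378206
Δ²: 11612, 19502, 30368, 44690, 62948, 85622, 113192
Δ³: 7890, 10866, 14322, 18258, 22674, 27570
Δ⁴: 2976, 3456, 3936, 4416, 4896
Δ⁵: 480, 480, 480, 480
The fifth differences are constant, so the polynomial has degree 5.

5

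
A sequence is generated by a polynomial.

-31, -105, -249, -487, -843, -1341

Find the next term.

-2005

-74, -144, -238, -356, -498
-70, -94, -118, -142
-24, -24, -24
Constant third difference = -24, so extend:
-142 − 24 = -166;  -498 − 166 = -664;  -1341 − 664 = -2005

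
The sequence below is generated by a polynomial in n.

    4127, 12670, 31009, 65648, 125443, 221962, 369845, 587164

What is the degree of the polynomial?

5

8543, 18339, 34639, 59795, 96519, 147883, 217319
9796, 16300, 25156, 36724, 51364, 69436
6504, 8856, 11568, 14640, 18072
2352, 2712, 3072, 3432
360, 360, 360
The fifth differences are constant, so the polynomial has degree 5.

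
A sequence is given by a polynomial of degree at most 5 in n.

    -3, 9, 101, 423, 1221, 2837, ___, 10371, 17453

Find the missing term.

Using the first 6 terms:
Δ: 12  92  322  798  1616
Δ²: 80  230  476  818
Δ³: 150  246  342
Δ⁴: 96  96
Constant fourth difference = 96.
Extend forward: 342 + 96 = 438;  818 + 438 = 1256;  1616 + 1256 = 2872;  2837 + 2872 = 5709

5709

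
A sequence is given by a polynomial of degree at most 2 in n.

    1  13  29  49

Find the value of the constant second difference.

D1: 12, 16, 20
D2: 4, 4

4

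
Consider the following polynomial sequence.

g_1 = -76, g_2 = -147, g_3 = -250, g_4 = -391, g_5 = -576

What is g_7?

-1102

Δ: -71  -103  -141  -185
Δ²: -32  -38  -44
Δ³: -6  -6
The third differences are constant (-6).
-44 − 6 = -50;  -185 − 50 = -235;  -576 − 235 = -811
-50 − 6 = -56;  -235 − 56 = -291;  -811 − 291 = -1102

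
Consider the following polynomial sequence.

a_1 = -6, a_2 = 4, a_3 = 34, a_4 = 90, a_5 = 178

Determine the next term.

10, 30, 56, 88
20, 26, 32
6, 6
Third differences constant at 6.
32 + 6 = 38;  88 + 38 = 126;  178 + 126 = 304

304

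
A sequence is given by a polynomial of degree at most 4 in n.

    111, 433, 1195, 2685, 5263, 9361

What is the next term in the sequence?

15483

322  762  1490  2578  4098
440  728  1088  1520
288  360  432
72  72
Constant fourth difference = 72, so extend:
432 + 72 = 504;  1520 + 504 = 2024;  4098 + 2024 = 6122;  9361 + 6122 = 15483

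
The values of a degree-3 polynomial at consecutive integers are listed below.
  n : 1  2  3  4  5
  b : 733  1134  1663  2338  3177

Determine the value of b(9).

8533

Δ: 401  529  675  839
Δ²: 128  146  164
Δ³: 18  18
The third differences are constant (18).
164 + 18 = 182;  839 + 182 = 1021;  3177 + 1021 = 4198
182 + 18 = 200;  1021 + 200 = 1221;  4198 + 1221 = 5419
200 + 18 = 218;  1221 + 218 = 1439;  5419 + 1439 = 6858
218 + 18 = 236;  1439 + 236 = 1675;  6858 + 1675 = 8533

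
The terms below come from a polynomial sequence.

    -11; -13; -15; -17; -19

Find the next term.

First differences: -2  -2  -2  -2
The first differences are constant (-2).
-19 − 2 = -21

-21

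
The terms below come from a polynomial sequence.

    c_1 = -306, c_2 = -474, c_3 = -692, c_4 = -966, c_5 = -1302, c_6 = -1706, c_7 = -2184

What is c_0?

-182

First differences: -168  -218  -274  -336  -404  -478
Second differences: -50  -56  -62  -68  -74
Third differences: -6  -6  -6  -6
The third differences are constant at -6.
Work back: -50 + 6 = -44;  -168 + 44 = -124;  -306 + 124 = -182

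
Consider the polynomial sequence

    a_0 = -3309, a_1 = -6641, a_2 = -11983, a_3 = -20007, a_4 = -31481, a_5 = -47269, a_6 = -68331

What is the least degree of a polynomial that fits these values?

4

First differences: -3332, -5342, -8024, -11474, -15788, -21062
Second differences: -2010, -2682, -3450, -4314, -5274
Third differences: -672, -768, -864, -960
Fourth differences: -96, -96, -96
The fourth differences are constant, so the polynomial has degree 4.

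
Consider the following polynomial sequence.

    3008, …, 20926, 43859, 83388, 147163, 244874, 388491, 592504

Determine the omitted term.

Using the last 7 terms:
D1: 22933  39529  63775  97711  143617  204013
D2: 16596  24246  33936  45906  60396
D3: 7650  9690  11970  14490
D4: 2040  2280  2520
D5: 240  240
Constant fifth difference = 240.
Extend backward: 2040 − 240 = 1800;  7650 − 1800 = 5850;  16596 − 5850 = 10746;  22933 − 10746 = 12187;  20926 − 12187 = 8739

8739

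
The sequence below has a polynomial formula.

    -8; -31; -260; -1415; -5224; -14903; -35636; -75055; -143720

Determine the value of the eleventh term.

Δ: -23, -229, -1155, -3809, -9679, -20733, -39419, -68665
Δ²: -206, -926, -2654, -5870, -11054, -18686, -29246
Δ³: -720, -1728, -3216, -5184, -7632, -10560
Δ⁴: -1008, -1488, -1968, -2448, -2928
Δ⁵: -480, -480, -480, -480
Fifth differences constant at -480.
-2928 − 480 = -3408;  -10560 − 3408 = -13968;  -29246 − 13968 = -43214;  -68665 − 43214 = -111879;  -143720 − 111879 = -255599
-3408 − 480 = -3888;  -13968 − 3888 = -17856;  -43214 − 17856 = -61070;  -111879 − 61070 = -172949;  -255599 − 172949 = -428548

-428548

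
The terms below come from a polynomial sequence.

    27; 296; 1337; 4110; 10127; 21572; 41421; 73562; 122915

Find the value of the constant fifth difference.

120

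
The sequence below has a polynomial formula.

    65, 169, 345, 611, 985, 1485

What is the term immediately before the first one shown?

First differences: 104  176  266  374  500
Second differences: 72  90  108  126
Third differences: 18  18  18
The third differences are constant at 18.
Work back: 72 − 18 = 54;  104 − 54 = 50;  65 − 50 = 15

15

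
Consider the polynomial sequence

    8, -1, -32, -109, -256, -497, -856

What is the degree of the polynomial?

-9, -31, -77, -147, -241, -359
-22, -46, -70, -94, -118
-24, -24, -24, -24
The third differences are constant, so the polynomial has degree 3.

3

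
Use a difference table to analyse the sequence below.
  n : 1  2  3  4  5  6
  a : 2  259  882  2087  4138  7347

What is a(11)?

Δ: 257  623  1205  2051  3209
Δ²: 366  582  846  1158
Δ³: 216  264  312
Δ⁴: 48  48
The fourth differences are constant (48).
312 + 48 = 360;  1158 + 360 = 1518;  3209 + 1518 = 4727;  7347 + 4727 = 12074
360 + 48 = 408;  1518 + 408 = 1926;  4727 + 1926 = 6653;  12074 + 6653 = 18727
408 + 48 = 456;  1926 + 456 = 2382;  6653 + 2382 = 9035;  18727 + 9035 = 27762
456 + 48 = 504;  2382 + 504 = 2886;  9035 + 2886 = 11921;  27762 + 11921 = 39683
504 + 48 = 552;  2886 + 552 = 3438;  11921 + 3438 = 15359;  39683 + 15359 = 55042

55042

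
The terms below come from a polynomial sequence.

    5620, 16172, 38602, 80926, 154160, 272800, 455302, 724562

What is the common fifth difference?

First differences: 10552, 22430, 42324, 73234, 118640, 182502, 269260
Second differences: 11878, 19894, 30910, 45406, 63862, 86758
Third differences: 8016, 11016, 14496, 18456, 22896
Fourth differences: 3000, 3480, 3960, 4440
Fifth differences: 480, 480, 480

480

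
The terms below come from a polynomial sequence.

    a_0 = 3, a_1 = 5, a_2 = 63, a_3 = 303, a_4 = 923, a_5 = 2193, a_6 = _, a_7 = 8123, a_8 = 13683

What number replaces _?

4455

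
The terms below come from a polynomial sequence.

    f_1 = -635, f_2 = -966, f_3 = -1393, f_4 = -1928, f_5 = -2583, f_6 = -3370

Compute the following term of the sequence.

D1: -331, -427, -535, -655, -787
D2: -96, -108, -120, -132
D3: -12, -12, -12
Constant third difference = -12, so extend:
-132 − 12 = -144;  -787 − 144 = -931;  -3370 − 931 = -4301

-4301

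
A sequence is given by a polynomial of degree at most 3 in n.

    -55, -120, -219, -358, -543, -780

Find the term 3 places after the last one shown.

-1863

D1: -65 , -99 , -139 , -185 , -237
D2: -34 , -40 , -46 , -52
D3: -6 , -6 , -6
The third differences are constant (-6).
-52 − 6 = -58;  -237 − 58 = -295;  -780 − 295 = -1075
-58 − 6 = -64;  -295 − 64 = -359;  -1075 − 359 = -1434
-64 − 6 = -70;  -359 − 70 = -429;  -1434 − 429 = -1863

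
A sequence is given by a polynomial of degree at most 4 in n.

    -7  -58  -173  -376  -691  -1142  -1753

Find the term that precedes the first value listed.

4

Δ: -51, -115, -203, -315, -451, -611
Δ²: -64, -88, -112, -136, -160
Δ³: -24, -24, -24, -24
The third differences are constant at -24.
Work back: -64 + 24 = -40;  -51 + 40 = -11;  -7 + 11 = 4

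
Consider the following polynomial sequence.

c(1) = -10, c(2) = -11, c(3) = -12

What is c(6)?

-15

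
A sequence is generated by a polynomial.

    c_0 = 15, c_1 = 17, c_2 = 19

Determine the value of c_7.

29

2, 2
The first differences are constant (2).
19 + 2 = 21
21 + 2 = 23
23 + 2 = 25
25 + 2 = 27
27 + 2 = 29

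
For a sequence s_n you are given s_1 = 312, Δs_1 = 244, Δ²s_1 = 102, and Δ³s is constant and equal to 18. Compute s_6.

Build the table forward from the leading diagonal:
Δ³: 18, 18, 18, 18, 18, 18
Δ²: 102, 120, 138, 156, 174, 192
Δ: 244, 346, 466, 604, 760, 934
s: 312, 556, 902, 1368, 1972, 2732

2732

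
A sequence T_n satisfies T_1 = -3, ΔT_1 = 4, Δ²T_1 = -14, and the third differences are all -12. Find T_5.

-119

Build the table forward from the leading diagonal:
D3: -12, -12, -12, -12, -12
D2: -14, -26, -38, -50, -62
D1: 4, -10, -36, -74, -124
T: -3, 1, -9, -45, -119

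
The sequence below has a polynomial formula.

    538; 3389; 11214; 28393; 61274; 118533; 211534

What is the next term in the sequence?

354689

First differences: 2851, 7825, 17179, 32881, 57259, 93001
Second differences: 4974, 9354, 15702, 24378, 35742
Third differences: 4380, 6348, 8676, 11364
Fourth differences: 1968, 2328, 2688
Fifth differences: 360, 360
Constant fifth difference = 360, so extend:
2688 + 360 = 3048;  11364 + 3048 = 14412;  35742 + 14412 = 50154;  93001 + 50154 = 143155;  211534 + 143155 = 354689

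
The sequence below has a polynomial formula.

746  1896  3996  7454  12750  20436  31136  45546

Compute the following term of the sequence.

64434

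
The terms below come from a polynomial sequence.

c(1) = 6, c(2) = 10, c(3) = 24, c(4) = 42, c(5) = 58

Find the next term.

D1: 4, 14, 18, 16
D2: 10, 4, -2
D3: -6, -6
The third differences are constant (-6).
-2 − 6 = -8;  16 − 8 = 8;  58 + 8 = 66

66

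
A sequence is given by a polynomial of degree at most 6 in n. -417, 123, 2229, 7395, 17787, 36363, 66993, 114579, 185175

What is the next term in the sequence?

286107

540 , 2106 , 5166 , 10392 , 18576 , 30630 , 47586 , 70596
1566 , 3060 , 5226 , 8184 , 12054 , 16956 , 23010
1494 , 2166 , 2958 , 3870 , 4902 , 6054
672 , 792 , 912 , 1032 , 1152
120 , 120 , 120 , 120
Constant fifth difference = 120, so extend:
1152 + 120 = 1272;  6054 + 1272 = 7326;  23010 + 7326 = 30336;  70596 + 30336 = 100932;  185175 + 100932 = 286107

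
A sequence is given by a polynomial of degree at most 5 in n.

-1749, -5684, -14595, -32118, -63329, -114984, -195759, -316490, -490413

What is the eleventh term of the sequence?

-1064219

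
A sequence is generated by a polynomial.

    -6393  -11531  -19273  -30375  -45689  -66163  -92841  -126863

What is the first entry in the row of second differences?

-2604

First differences: -5138, -7742, -11102, -15314, -20474, -26678, -34022
Second differences: -2604, -3360, -4212, -5160, -6204, -7344
Third differences: -756, -852, -948, -1044, -1140
Fourth differences: -96, -96, -96, -96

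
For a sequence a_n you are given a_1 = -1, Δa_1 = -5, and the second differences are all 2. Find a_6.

Build the table forward from the leading diagonal:
D2: 2  2  2  2  2  2
D1: -5  -3  -1  1  3  5
a: -1  -6  -9  -10  -9  -6

-6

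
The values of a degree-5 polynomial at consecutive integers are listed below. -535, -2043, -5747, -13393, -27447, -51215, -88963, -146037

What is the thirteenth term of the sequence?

D1: -1508  -3704  -7646  -14054  -23768  -37748  -57074
D2: -2196  -3942  -6408  -9714  -13980  -19326
D3: -1746  -2466  -3306  -4266  -5346
D4: -720  -840  -960  -1080
D5: -120  -120  -120
Constant fifth difference = -120, so extend:
-1080 − 120 = -1200;  -5346 − 1200 = -6546;  -19326 − 6546 = -25872;  -57074 − 25872 = -82946;  -146037 − 82946 = -228983
-1200 − 120 = -1320;  -6546 − 1320 = -7866;  -25872 − 7866 = -33738;  -82946 − 33738 = -116684;  -228983 − 116684 = -345667
-1320 − 120 = -1440;  -7866 − 1440 = -9306;  -33738 − 9306 = -43044;  -116684 − 43044 = -159728;  -345667 − 159728 = -505395
-1440 − 120 = -1560;  -9306 − 1560 = -10866;  -43044 − 10866 = -53910;  -159728 − 53910 = -213638;  -505395 − 213638 = -719033
-1560 − 120 = -1680;  -10866 − 1680 = -12546;  -53910 − 12546 = -66456;  -213638 − 66456 = -280094;  -719033 − 280094 = -999127

-999127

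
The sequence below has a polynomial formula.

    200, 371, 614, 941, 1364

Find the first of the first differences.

D1: 171, 243, 327, 423
D2: 72, 84, 96
D3: 12, 12

171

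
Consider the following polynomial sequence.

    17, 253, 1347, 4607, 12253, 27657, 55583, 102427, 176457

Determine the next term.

236 , 1094 , 3260 , 7646 , 15404 , 27926 , 46844 , 74030
858 , 2166 , 4386 , 7758 , 12522 , 18918 , 27186
1308 , 2220 , 3372 , 4764 , 6396 , 8268
912 , 1152 , 1392 , 1632 , 1872
240 , 240 , 240 , 240
Constant fifth difference = 240, so extend:
1872 + 240 = 2112;  8268 + 2112 = 10380;  27186 + 10380 = 37566;  74030 + 37566 = 111596;  176457 + 111596 = 288053

288053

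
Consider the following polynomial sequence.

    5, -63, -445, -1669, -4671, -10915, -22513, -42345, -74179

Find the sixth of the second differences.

First differences: -68, -382, -1224, -3002, -6244, -11598, -19832, -31834
Second differences: -314, -842, -1778, -3242, -5354, -8234, -12002
Third differences: -528, -936, -1464, -2112, -2880, -3768
Fourth differences: -408, -528, -648, -768, -888
Fifth differences: -120, -120, -120, -120

-8234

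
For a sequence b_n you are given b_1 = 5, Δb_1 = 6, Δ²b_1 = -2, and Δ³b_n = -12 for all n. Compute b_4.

5

Build the table forward from the leading diagonal:
D3: -12  -12  -12  -12
D2: -2  -14  -26  -38
D1: 6  4  -10  -36
b: 5  11  15  5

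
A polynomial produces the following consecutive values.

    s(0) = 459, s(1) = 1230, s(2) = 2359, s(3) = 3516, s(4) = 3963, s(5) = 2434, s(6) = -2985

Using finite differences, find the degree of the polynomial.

771, 1129, 1157, 447, -1529, -5419
358, 28, -710, -1976, -3890
-330, -738, -1266, -1914
-408, -528, -648
-120, -120
The fifth differences are constant, so the polynomial has degree 5.

5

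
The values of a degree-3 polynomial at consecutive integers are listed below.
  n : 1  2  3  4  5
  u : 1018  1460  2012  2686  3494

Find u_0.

674

D1: 442, 552, 674, 808
D2: 110, 122, 134
D3: 12, 12
The third differences are constant at 12.
Work back: 110 − 12 = 98;  442 − 98 = 344;  1018 − 344 = 674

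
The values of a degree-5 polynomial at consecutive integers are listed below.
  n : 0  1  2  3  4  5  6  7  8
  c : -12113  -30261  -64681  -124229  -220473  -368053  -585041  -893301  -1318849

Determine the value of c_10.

First differences: -18148  -34420  -59548  -96244  -147580  -216988  -308260  -425548
Second differences: -16272  -25128  -36696  -51336  -69408  -91272  -117288
Third differences: -8856  -11568  -14640  -18072  -21864  -26016
Fourth differences: -2712  -3072  -3432  -3792  -4152
Fifth differences: -360  -360  -360  -360
Constant fifth difference = -360, so extend:
-4152 − 360 = -4512;  -26016 − 4512 = -30528;  -117288 − 30528 = -147816;  -425548 − 147816 = -573364;  -1318849 − 573364 = -1892213
-4512 − 360 = -4872;  -30528 − 4872 = -35400;  -147816 − 35400 = -183216;  -573364 − 183216 = -756580;  -1892213 − 756580 = -2648793

-2648793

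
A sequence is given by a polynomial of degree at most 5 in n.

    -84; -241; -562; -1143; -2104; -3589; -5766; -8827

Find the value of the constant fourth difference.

Δ: -157, -321, -581, -961, -1485, -2177, -3061
Δ²: -164, -260, -380, -524, -692, -884
Δ³: -96, -120, -144, -168, -192
Δ⁴: -24, -24, -24, -24

-24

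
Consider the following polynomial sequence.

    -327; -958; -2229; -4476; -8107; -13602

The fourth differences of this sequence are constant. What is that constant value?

-72

First differences: -631, -1271, -2247, -3631, -5495
Second differences: -640, -976, -1384, -1864
Third differences: -336, -408, -480
Fourth differences: -72, -72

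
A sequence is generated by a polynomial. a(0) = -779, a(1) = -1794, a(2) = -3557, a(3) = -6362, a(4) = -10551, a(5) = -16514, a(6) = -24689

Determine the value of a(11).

-117434

D1: -1015  -1763  -2805  -4189  -5963  -8175
D2: -748  -1042  -1384  -1774  -2212
D3: -294  -342  -390  -438
D4: -48  -48  -48
The fourth differences are constant (-48).
-438 − 48 = -486;  -2212 − 486 = -2698;  -8175 − 2698 = -10873;  -24689 − 10873 = -35562
-486 − 48 = -534;  -2698 − 534 = -3232;  -10873 − 3232 = -14105;  -35562 − 14105 = -49667
-534 − 48 = -582;  -3232 − 582 = -3814;  -14105 − 3814 = -17919;  -49667 − 17919 = -67586
-582 − 48 = -630;  -3814 − 630 = -4444;  -17919 − 4444 = -22363;  -67586 − 22363 = -89949
-630 − 48 = -678;  -4444 − 678 = -5122;  -22363 − 5122 = -27485;  -89949 − 27485 = -117434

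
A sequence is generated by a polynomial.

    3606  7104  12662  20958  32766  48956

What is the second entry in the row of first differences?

D1: 3498, 5558, 8296, 11808, 16190
D2: 2060, 2738, 3512, 4382
D3: 678, 774, 870
D4: 96, 96

5558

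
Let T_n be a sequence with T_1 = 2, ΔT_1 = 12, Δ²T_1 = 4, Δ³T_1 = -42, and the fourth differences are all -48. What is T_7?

Build the table forward from the leading diagonal:
Fourth differences: -48, -48, -48, -48, -48, -48, -48
Third differences: -42, -90, -138, -186, -234, -282, -330
Second differences: 4, -38, -128, -266, -452, -686, -968
First differences: 12, 16, -22, -150, -416, -868, -1554
T: 2, 14, 30, 8, -142, -558, -1426

-1426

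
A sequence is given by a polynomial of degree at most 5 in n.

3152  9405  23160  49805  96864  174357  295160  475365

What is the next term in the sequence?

First differences: 6253, 13755, 26645, 47059, 77493, 120803, 180205
Second differences: 7502, 12890, 20414, 30434, 43310, 59402
Third differences: 5388, 7524, 10020, 12876, 16092
Fourth differences: 2136, 2496, 2856, 3216
Fifth differences: 360, 360, 360
Constant fifth difference = 360, so extend:
3216 + 360 = 3576;  16092 + 3576 = 19668;  59402 + 19668 = 79070;  180205 + 79070 = 259275;  475365 + 259275 = 734640

734640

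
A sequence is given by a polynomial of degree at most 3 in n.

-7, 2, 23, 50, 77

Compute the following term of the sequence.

D1: 9, 21, 27, 27
D2: 12, 6, 0
D3: -6, -6
Constant third difference = -6, so extend:
0 − 6 = -6;  27 − 6 = 21;  77 + 21 = 98

98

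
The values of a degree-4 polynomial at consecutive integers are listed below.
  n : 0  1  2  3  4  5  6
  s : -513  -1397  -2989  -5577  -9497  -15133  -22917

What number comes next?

-33329

D1: -884, -1592, -2588, -3920, -5636, -7784
D2: -708, -996, -1332, -1716, -2148
D3: -288, -336, -384, -432
D4: -48, -48, -48
Fourth differences constant at -48.
-432 − 48 = -480;  -2148 − 480 = -2628;  -7784 − 2628 = -10412;  -22917 − 10412 = -33329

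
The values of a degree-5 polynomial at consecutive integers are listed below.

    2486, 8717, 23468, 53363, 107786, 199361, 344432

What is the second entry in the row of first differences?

Δ: 6231, 14751, 29895, 54423, 91575, 145071
Δ²: 8520, 15144, 24528, 37152, 53496
Δ³: 6624, 9384, 12624, 16344
Δ⁴: 2760, 3240, 3720
Δ⁵: 480, 480

14751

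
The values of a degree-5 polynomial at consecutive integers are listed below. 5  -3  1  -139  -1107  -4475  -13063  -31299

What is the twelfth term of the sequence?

D1: -8 , 4 , -140 , -968 , -3368 , -8588 , -18236
D2: 12 , -144 , -828 , -2400 , -5220 , -9648
D3: -156 , -684 , -1572 , -2820 , -4428
D4: -528 , -888 , -1248 , -1608
D5: -360 , -360 , -360
Constant fifth difference = -360, so extend:
-1608 − 360 = -1968;  -4428 − 1968 = -6396;  -9648 − 6396 = -16044;  -18236 − 16044 = -34280;  -31299 − 34280 = -65579
-1968 − 360 = -2328;  -6396 − 2328 = -8724;  -16044 − 8724 = -24768;  -34280 − 24768 = -59048;  -65579 − 59048 = -124627
-2328 − 360 = -2688;  -8724 − 2688 = -11412;  -24768 − 11412 = -36180;  -59048 − 36180 = -95228;  -124627 − 95228 = -219855
-2688 − 360 = -3048;  -11412 − 3048 = -14460;  -36180 − 14460 = -50640;  -95228 − 50640 = -145868;  -219855 − 145868 = -365723

-365723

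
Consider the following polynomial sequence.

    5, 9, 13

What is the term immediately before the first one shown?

1

First differences: 4  4
The first differences are constant at 4.
Work back: 5 − 4 = 1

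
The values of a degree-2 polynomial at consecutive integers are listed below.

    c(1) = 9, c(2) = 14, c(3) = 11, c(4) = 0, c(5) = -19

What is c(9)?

First differences: 5  -3  -11  -19
Second differences: -8  -8  -8
The second differences are constant (-8).
-19 − 8 = -27;  -19 − 27 = -46
-27 − 8 = -35;  -46 − 35 = -81
-35 − 8 = -43;  -81 − 43 = -124
-43 − 8 = -51;  -124 − 51 = -175

-175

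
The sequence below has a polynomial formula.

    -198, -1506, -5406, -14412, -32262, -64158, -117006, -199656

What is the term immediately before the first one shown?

48

Δ: -1308, -3900, -9006, -17850, -31896, -52848, -82650
Δ²: -2592, -5106, -8844, -14046, -20952, -29802
Δ³: -2514, -3738, -5202, -6906, -8850
Δ⁴: -1224, -1464, -1704, -1944
Δ⁵: -240, -240, -240
The fifth differences are constant at -240.
Work back: -1224 + 240 = -984;  -2514 + 984 = -1530;  -2592 + 1530 = -1062;  -1308 + 1062 = -246;  -198 + 246 = 48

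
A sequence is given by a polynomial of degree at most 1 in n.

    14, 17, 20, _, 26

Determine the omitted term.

23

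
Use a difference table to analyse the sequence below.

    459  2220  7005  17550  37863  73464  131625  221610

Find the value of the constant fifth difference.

Δ: 1761, 4785, 10545, 20313, 35601, 58161, 89985
Δ²: 3024, 5760, 9768, 15288, 22560, 31824
Δ³: 2736, 4008, 5520, 7272, 9264
Δ⁴: 1272, 1512, 1752, 1992
Δ⁵: 240, 240, 240

240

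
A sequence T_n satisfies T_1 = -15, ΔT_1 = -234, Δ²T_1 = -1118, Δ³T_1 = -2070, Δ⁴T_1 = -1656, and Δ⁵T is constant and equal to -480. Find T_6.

-41825

Build the table forward from the leading diagonal:
Δ⁵: -480, -480, -480, -480, -480, -480
Δ⁴: -1656, -2136, -2616, -3096, -3576, -4056
Δ³: -2070, -3726, -5862, -8478, -11574, -15150
Δ²: -1118, -3188, -6914, -12776, -21254, -32828
Δ: -234, -1352, -4540, -11454, -24230, -45484
T: -15, -249, -1601, -6141, -17595, -41825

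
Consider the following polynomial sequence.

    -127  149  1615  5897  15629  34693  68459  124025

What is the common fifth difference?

Δ: 276, 1466, 4282, 9732, 19064, 33766, 55566
Δ²: 1190, 2816, 5450, 9332, 14702, 21800
Δ³: 1626, 2634, 3882, 5370, 7098
Δ⁴: 1008, 1248, 1488, 1728
Δ⁵: 240, 240, 240

240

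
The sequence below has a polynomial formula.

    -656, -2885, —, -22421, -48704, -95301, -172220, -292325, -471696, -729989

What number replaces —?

Using the last 7 terms:
-26283  -46597  -76919  -120105  -179371  -258293
-20314  -30322  -43186  -59266  -78922
-10008  -12864  -16080  -19656
-2856  -3216  -3576
-360  -360
Constant fifth difference = -360.
Extend backward: -2856 + 360 = -2496;  -10008 + 2496 = -7512;  -20314 + 7512 = -12802;  -26283 + 12802 = -13481;  -22421 + 13481 = -8940

-8940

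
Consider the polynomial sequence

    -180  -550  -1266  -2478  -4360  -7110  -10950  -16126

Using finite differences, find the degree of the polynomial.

4

D1: -370, -716, -1212, -1882, -2750, -3840, -5176
D2: -346, -496, -670, -868, -1090, -1336
D3: -150, -174, -198, -222, -246
D4: -24, -24, -24, -24
The fourth differences are constant, so the polynomial has degree 4.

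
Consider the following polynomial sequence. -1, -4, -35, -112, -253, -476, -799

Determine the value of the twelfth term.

First differences: -3 , -31 , -77 , -141 , -223 , -323
Second differences: -28 , -46 , -64 , -82 , -100
Third differences: -18 , -18 , -18 , -18
Constant third difference = -18, so extend:
-100 − 18 = -118;  -323 − 118 = -441;  -799 − 441 = -1240
-118 − 18 = -136;  -441 − 136 = -577;  -1240 − 577 = -1817
-136 − 18 = -154;  -577 − 154 = -731;  -1817 − 731 = -2548
-154 − 18 = -172;  -731 − 172 = -903;  -2548 − 903 = -3451
-172 − 18 = -190;  -903 − 190 = -1093;  -3451 − 1093 = -4544

-4544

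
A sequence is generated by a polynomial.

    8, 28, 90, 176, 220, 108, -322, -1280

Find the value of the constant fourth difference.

First differences: 20, 62, 86, 44, -112, -430, -958
Second differences: 42, 24, -42, -156, -318, -528
Third differences: -18, -66, -114, -162, -210
Fourth differences: -48, -48, -48, -48

-48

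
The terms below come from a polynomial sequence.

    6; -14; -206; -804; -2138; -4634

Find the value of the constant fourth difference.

-96

First differences: -20, -192, -598, -1334, -2496
Second differences: -172, -406, -736, -1162
Third differences: -234, -330, -426
Fourth differences: -96, -96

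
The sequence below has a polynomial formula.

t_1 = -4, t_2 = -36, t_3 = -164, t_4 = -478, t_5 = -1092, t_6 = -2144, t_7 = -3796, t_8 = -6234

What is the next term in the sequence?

D1: -32  -128  -314  -614  -1052  -1652  -2438
D2: -96  -186  -300  -438  -600  -786
D3: -90  -114  -138  -162  -186
D4: -24  -24  -24  -24
Fourth differences constant at -24.
-186 − 24 = -210;  -786 − 210 = -996;  -2438 − 996 = -3434;  -6234 − 3434 = -9668

-9668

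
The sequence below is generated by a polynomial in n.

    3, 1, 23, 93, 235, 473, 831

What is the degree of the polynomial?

D1: -2, 22, 70, 142, 238, 358
D2: 24, 48, 72, 96, 120
D3: 24, 24, 24, 24
The third differences are constant, so the polynomial has degree 3.

3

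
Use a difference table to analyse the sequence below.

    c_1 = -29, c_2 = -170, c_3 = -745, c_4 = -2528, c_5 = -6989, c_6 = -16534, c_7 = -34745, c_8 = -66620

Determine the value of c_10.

-199874

First differences: -141, -575, -1783, -4461, -9545, -18211, -31875
Second differences: -434, -1208, -2678, -5084, -8666, -13664
Third differences: -774, -1470, -2406, -3582, -4998
Fourth differences: -696, -936, -1176, -1416
Fifth differences: -240, -240, -240
Fifth differences constant at -240.
-1416 − 240 = -1656;  -4998 − 1656 = -6654;  -13664 − 6654 = -20318;  -31875 − 20318 = -52193;  -66620 − 52193 = -118813
-1656 − 240 = -1896;  -6654 − 1896 = -8550;  -20318 − 8550 = -28868;  -52193 − 28868 = -81061;  -118813 − 81061 = -199874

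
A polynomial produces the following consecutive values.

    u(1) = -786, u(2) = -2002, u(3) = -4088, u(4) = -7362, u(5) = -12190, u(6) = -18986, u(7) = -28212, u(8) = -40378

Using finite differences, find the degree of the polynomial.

4

First differences: -1216, -2086, -3274, -4828, -6796, -9226, -12166
Second differences: -870, -1188, -1554, -1968, -2430, -2940
Third differences: -318, -366, -414, -462, -510
Fourth differences: -48, -48, -48, -48
The fourth differences are constant, so the polynomial has degree 4.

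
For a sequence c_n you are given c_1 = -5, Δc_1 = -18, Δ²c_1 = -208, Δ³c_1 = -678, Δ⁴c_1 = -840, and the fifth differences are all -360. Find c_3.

-249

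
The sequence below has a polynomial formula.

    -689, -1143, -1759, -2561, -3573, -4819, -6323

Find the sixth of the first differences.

-1504

D1: -454, -616, -802, -1012, -1246, -1504
D2: -162, -186, -210, -234, -258
D3: -24, -24, -24, -24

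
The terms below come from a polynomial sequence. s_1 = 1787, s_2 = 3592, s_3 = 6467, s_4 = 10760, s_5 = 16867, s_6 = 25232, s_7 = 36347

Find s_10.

First differences: 1805, 2875, 4293, 6107, 8365, 11115
Second differences: 1070, 1418, 1814, 2258, 2750
Third differences: 348, 396, 444, 492
Fourth differences: 48, 48, 48
The fourth differences are constant (48).
492 + 48 = 540;  2750 + 540 = 3290;  11115 + 3290 = 14405;  36347 + 14405 = 50752
540 + 48 = 588;  3290 + 588 = 3878;  14405 + 3878 = 18283;  50752 + 18283 = 69035
588 + 48 = 636;  3878 + 636 = 4514;  18283 + 4514 = 22797;  69035 + 22797 = 91832

91832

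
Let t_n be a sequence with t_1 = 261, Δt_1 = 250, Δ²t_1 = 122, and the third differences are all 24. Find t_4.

1401

Build the table forward from the leading diagonal:
Third differences: 24  24  24  24
Second differences: 122  146  170  194
First differences: 250  372  518  688
t: 261  511  883  1401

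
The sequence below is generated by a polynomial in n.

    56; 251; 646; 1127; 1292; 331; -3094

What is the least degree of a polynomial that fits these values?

Δ: 195, 395, 481, 165, -961, -3425
Δ²: 200, 86, -316, -1126, -2464
Δ³: -114, -402, -810, -1338
Δ⁴: -288, -408, -528
Δ⁵: -120, -120
The fifth differences are constant, so the polynomial has degree 5.

5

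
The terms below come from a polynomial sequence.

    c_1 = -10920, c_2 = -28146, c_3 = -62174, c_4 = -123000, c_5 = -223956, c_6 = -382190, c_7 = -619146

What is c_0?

-17226, -34028, -60826, -100956, -158234, -236956
-16802, -26798, -40130, -57278, -78722
-9996, -13332, -17148, -21444
-3336, -3816, -4296
-480, -480
The fifth differences are constant at -480.
Work back: -3336 + 480 = -2856;  -9996 + 2856 = -7140;  -16802 + 7140 = -9662;  -17226 + 9662 = -7564;  -10920 + 7564 = -3356

-3356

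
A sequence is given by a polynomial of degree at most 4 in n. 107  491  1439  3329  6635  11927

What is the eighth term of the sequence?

Δ: 384 , 948 , 1890 , 3306 , 5292
Δ²: 564 , 942 , 1416 , 1986
Δ³: 378 , 474 , 570
Δ⁴: 96 , 96
The fourth differences are constant (96).
570 + 96 = 666;  1986 + 666 = 2652;  5292 + 2652 = 7944;  11927 + 7944 = 19871
666 + 96 = 762;  2652 + 762 = 3414;  7944 + 3414 = 11358;  19871 + 11358 = 31229

31229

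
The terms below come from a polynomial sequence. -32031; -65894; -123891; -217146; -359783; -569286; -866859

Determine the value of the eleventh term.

-3512291

First differences: -33863, -57997, -93255, -142637, -209503, -297573
Second differences: -24134, -35258, -49382, -66866, -88070
Third differences: -11124, -14124, -17484, -21204
Fourth differences: -3000, -3360, -3720
Fifth differences: -360, -360
Fifth differences constant at -360.
-3720 − 360 = -4080;  -21204 − 4080 = -25284;  -88070 − 25284 = -113354;  -297573 − 113354 = -410927;  -866859 − 410927 = -1277786
-4080 − 360 = -4440;  -25284 − 4440 = -29724;  -113354 − 29724 = -143078;  -410927 − 143078 = -554005;  -1277786 − 554005 = -1831791
-4440 − 360 = -4800;  -29724 − 4800 = -34524;  -143078 − 34524 = -177602;  -554005 − 177602 = -731607;  -1831791 − 731607 = -2563398
-4800 − 360 = -5160;  -34524 − 5160 = -39684;  -177602 − 39684 = -217286;  -731607 − 217286 = -948893;  -2563398 − 948893 = -3512291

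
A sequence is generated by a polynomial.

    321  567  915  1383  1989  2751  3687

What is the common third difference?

D1: 246, 348, 468, 606, 762, 936
D2: 102, 120, 138, 156, 174
D3: 18, 18, 18, 18

18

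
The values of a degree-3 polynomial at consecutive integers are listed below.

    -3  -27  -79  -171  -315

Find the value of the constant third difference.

-12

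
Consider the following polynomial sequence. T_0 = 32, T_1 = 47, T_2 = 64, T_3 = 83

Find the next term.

104

D1: 15  17  19
D2: 2  2
Second differences constant at 2.
19 + 2 = 21;  83 + 21 = 104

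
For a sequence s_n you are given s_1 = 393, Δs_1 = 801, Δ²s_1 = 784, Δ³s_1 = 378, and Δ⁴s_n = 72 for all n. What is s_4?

5526

Build the table forward from the leading diagonal:
Fourth differences: 72, 72, 72, 72
Third differences: 378, 450, 522, 594
Second differences: 784, 1162, 1612, 2134
First differences: 801, 1585, 2747, 4359
s: 393, 1194, 2779, 5526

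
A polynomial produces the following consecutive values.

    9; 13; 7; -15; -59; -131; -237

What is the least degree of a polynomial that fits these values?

3

Δ: 4, -6, -22, -44, -72, -106
Δ²: -10, -16, -22, -28, -34
Δ³: -6, -6, -6, -6
The third differences are constant, so the polynomial has degree 3.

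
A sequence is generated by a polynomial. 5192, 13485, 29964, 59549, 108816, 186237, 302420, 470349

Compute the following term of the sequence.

First differences: 8293  16479  29585  49267  77421  116183  167929
Second differences: 8186  13106  19682  28154  38762  51746
Third differences: 4920  6576  8472  10608  12984
Fourth differences: 1656  1896  2136  2376
Fifth differences: 240  240  240
The fifth differences are constant (240).
2376 + 240 = 2616;  12984 + 2616 = 15600;  51746 + 15600 = 67346;  167929 + 67346 = 235275;  470349 + 235275 = 705624

705624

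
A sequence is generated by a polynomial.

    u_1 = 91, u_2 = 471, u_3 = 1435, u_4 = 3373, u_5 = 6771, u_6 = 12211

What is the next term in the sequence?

20371

Δ: 380 , 964 , 1938 , 3398 , 5440
Δ²: 584 , 974 , 1460 , 2042
Δ³: 390 , 486 , 582
Δ⁴: 96 , 96
Fourth differences constant at 96.
582 + 96 = 678;  2042 + 678 = 2720;  5440 + 2720 = 8160;  12211 + 8160 = 20371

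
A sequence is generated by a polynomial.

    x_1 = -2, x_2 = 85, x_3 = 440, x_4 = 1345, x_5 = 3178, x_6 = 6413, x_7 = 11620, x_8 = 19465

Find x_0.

D1: 87  355  905  1833  3235  5207  7845
D2: 268  550  928  1402  1972  2638
D3: 282  378  474  570  666
D4: 96  96  96  96
The fourth differences are constant at 96.
Work back: 282 − 96 = 186;  268 − 186 = 82;  87 − 82 = 5;  -2 − 5 = -7

-7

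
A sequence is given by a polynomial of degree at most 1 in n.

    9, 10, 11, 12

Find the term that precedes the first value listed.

8

1  1  1
The first differences are constant at 1.
Work back: 9 − 1 = 8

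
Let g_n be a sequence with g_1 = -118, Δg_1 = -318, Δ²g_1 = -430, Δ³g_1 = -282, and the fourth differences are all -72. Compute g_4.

Build the table forward from the leading diagonal:
Fourth differences: -72, -72, -72, -72
Third differences: -282, -354, -426, -498
Second differences: -430, -712, -1066, -1492
First differences: -318, -748, -1460, -2526
g: -118, -436, -1184, -2644

-2644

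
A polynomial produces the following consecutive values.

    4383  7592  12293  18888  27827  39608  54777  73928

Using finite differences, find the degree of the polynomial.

D1: 3209, 4701, 6595, 8939, 11781, 15169, 19151
D2: 1492, 1894, 2344, 2842, 3388, 3982
D3: 402, 450, 498, 546, 594
D4: 48, 48, 48, 48
The fourth differences are constant, so the polynomial has degree 4.

4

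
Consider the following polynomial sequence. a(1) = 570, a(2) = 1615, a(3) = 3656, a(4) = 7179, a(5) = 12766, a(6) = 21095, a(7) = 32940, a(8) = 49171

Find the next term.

D1: 1045, 2041, 3523, 5587, 8329, 11845, 16231
D2: 996, 1482, 2064, 2742, 3516, 4386
D3: 486, 582, 678, 774, 870
D4: 96, 96, 96, 96
Constant fourth difference = 96, so extend:
870 + 96 = 966;  4386 + 966 = 5352;  16231 + 5352 = 21583;  49171 + 21583 = 70754

70754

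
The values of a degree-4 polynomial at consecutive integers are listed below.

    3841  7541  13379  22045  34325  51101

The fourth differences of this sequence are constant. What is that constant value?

96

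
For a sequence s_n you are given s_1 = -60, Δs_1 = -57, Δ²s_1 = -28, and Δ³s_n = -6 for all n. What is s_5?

Build the table forward from the leading diagonal:
Third differences: -6, -6, -6, -6, -6
Second differences: -28, -34, -40, -46, -52
First differences: -57, -85, -119, -159, -205
s: -60, -117, -202, -321, -480

-480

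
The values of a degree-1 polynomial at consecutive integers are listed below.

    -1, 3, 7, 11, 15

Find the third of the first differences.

Δ: 4, 4, 4, 4

4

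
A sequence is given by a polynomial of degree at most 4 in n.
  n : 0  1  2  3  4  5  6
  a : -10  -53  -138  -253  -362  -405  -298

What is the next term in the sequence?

67

Δ: -43 , -85 , -115 , -109 , -43 , 107
Δ²: -42 , -30 , 6 , 66 , 150
Δ³: 12 , 36 , 60 , 84
Δ⁴: 24 , 24 , 24
Constant fourth difference = 24, so extend:
84 + 24 = 108;  150 + 108 = 258;  107 + 258 = 365;  -298 + 365 = 67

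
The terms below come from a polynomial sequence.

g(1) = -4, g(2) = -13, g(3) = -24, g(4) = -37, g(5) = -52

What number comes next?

-69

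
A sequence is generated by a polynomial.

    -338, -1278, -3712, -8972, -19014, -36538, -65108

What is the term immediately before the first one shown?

First differences: -940  -2434  -5260  -10042  -17524  -28570
Second differences: -1494  -2826  -4782  -7482  -11046
Third differences: -1332  -1956  -2700  -3564
Fourth differences: -624  -744  -864
Fifth differences: -120  -120
The fifth differences are constant at -120.
Work back: -624 + 120 = -504;  -1332 + 504 = -828;  -1494 + 828 = -666;  -940 + 666 = -274;  -338 + 274 = -64

-64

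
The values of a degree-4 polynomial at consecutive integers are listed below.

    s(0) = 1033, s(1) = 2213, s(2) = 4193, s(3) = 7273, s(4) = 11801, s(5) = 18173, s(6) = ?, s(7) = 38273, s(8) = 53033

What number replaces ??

26833

Using the first 6 terms:
D1: 1180  1980  3080  4528  6372
D2: 800  1100  1448  1844
D3: 300  348  396
D4: 48  48
Constant fourth difference = 48.
Extend forward: 396 + 48 = 444;  1844 + 444 = 2288;  6372 + 2288 = 8660;  18173 + 8660 = 26833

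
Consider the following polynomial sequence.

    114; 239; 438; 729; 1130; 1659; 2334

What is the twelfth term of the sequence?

First differences: 125 , 199 , 291 , 401 , 529 , 675
Second differences: 74 , 92 , 110 , 128 , 146
Third differences: 18 , 18 , 18 , 18
Third differences constant at 18.
146 + 18 = 164;  675 + 164 = 839;  2334 + 839 = 3173
164 + 18 = 182;  839 + 182 = 1021;  3173 + 1021 = 4194
182 + 18 = 200;  1021 + 200 = 1221;  4194 + 1221 = 5415
200 + 18 = 218;  1221 + 218 = 1439;  5415 + 1439 = 6854
218 + 18 = 236;  1439 + 236 = 1675;  6854 + 1675 = 8529

8529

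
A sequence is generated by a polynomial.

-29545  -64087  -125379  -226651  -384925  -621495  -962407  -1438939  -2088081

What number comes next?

First differences: -34542 , -61292 , -101272 , -158274 , -236570 , -340912 , -476532 , -649142
Second differences: -26750 , -39980 , -57002 , -78296 , -104342 , -135620 , -172610
Third differences: -13230 , -17022 , -21294 , -26046 , -31278 , -36990
Fourth differences: -3792 , -4272 , -4752 , -5232 , -5712
Fifth differences: -480 , -480 , -480 , -480
Fifth differences constant at -480.
-5712 − 480 = -6192;  -36990 − 6192 = -43182;  -172610 − 43182 = -215792;  -649142 − 215792 = -864934;  -2088081 − 864934 = -2953015

-2953015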